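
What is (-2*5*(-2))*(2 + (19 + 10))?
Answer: 620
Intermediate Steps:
(-2*5*(-2))*(2 + (19 + 10)) = (-10*(-2))*(2 + 29) = 20*31 = 620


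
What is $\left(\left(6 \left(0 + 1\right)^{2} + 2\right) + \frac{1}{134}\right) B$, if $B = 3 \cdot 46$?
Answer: $\frac{74037}{67} \approx 1105.0$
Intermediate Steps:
$B = 138$
$\left(\left(6 \left(0 + 1\right)^{2} + 2\right) + \frac{1}{134}\right) B = \left(\left(6 \left(0 + 1\right)^{2} + 2\right) + \frac{1}{134}\right) 138 = \left(\left(6 \cdot 1^{2} + 2\right) + \frac{1}{134}\right) 138 = \left(\left(6 \cdot 1 + 2\right) + \frac{1}{134}\right) 138 = \left(\left(6 + 2\right) + \frac{1}{134}\right) 138 = \left(8 + \frac{1}{134}\right) 138 = \frac{1073}{134} \cdot 138 = \frac{74037}{67}$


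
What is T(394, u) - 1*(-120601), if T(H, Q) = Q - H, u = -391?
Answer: 119816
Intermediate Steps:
T(394, u) - 1*(-120601) = (-391 - 1*394) - 1*(-120601) = (-391 - 394) + 120601 = -785 + 120601 = 119816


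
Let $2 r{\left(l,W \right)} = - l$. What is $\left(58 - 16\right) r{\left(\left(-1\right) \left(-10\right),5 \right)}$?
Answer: $-210$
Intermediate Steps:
$r{\left(l,W \right)} = - \frac{l}{2}$ ($r{\left(l,W \right)} = \frac{\left(-1\right) l}{2} = - \frac{l}{2}$)
$\left(58 - 16\right) r{\left(\left(-1\right) \left(-10\right),5 \right)} = \left(58 - 16\right) \left(- \frac{\left(-1\right) \left(-10\right)}{2}\right) = 42 \left(\left(- \frac{1}{2}\right) 10\right) = 42 \left(-5\right) = -210$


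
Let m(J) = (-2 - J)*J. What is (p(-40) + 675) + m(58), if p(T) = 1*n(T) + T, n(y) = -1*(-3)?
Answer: -2842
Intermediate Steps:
n(y) = 3
p(T) = 3 + T (p(T) = 1*3 + T = 3 + T)
m(J) = J*(-2 - J)
(p(-40) + 675) + m(58) = ((3 - 40) + 675) - 1*58*(2 + 58) = (-37 + 675) - 1*58*60 = 638 - 3480 = -2842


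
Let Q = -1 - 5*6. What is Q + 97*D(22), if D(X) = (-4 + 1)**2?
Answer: 842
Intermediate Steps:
D(X) = 9 (D(X) = (-3)**2 = 9)
Q = -31 (Q = -1 - 30 = -31)
Q + 97*D(22) = -31 + 97*9 = -31 + 873 = 842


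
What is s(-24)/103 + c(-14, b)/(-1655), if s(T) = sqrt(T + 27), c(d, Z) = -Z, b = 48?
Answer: 48/1655 + sqrt(3)/103 ≈ 0.045819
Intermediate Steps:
s(T) = sqrt(27 + T)
s(-24)/103 + c(-14, b)/(-1655) = sqrt(27 - 24)/103 - 1*48/(-1655) = sqrt(3)*(1/103) - 48*(-1/1655) = sqrt(3)/103 + 48/1655 = 48/1655 + sqrt(3)/103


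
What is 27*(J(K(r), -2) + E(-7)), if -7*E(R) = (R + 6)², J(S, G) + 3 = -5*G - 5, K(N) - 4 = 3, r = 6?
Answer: 351/7 ≈ 50.143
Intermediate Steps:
K(N) = 7 (K(N) = 4 + 3 = 7)
J(S, G) = -8 - 5*G (J(S, G) = -3 + (-5*G - 5) = -3 + (-5 - 5*G) = -8 - 5*G)
E(R) = -(6 + R)²/7 (E(R) = -(R + 6)²/7 = -(6 + R)²/7)
27*(J(K(r), -2) + E(-7)) = 27*((-8 - 5*(-2)) - (6 - 7)²/7) = 27*((-8 + 10) - ⅐*(-1)²) = 27*(2 - ⅐*1) = 27*(2 - ⅐) = 27*(13/7) = 351/7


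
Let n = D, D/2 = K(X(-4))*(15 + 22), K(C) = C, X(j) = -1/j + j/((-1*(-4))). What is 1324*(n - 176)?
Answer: -306506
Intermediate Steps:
X(j) = -1/j + j/4
D = -111/2 (D = 2*((-1/(-4) + (¼)*(-4))*(15 + 22)) = 2*((-1*(-¼) - 1)*37) = 2*((¼ - 1)*37) = 2*(-¾*37) = 2*(-111/4) = -111/2 ≈ -55.500)
n = -111/2 ≈ -55.500
1324*(n - 176) = 1324*(-111/2 - 176) = 1324*(-463/2) = -306506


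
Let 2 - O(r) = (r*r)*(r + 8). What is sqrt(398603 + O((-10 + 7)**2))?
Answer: 2*sqrt(99307) ≈ 630.26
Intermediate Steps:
O(r) = 2 - r**2*(8 + r) (O(r) = 2 - r*r*(r + 8) = 2 - r**2*(8 + r))
sqrt(398603 + O((-10 + 7)**2)) = sqrt(398603 + (2 - ((-10 + 7)**2)**3 - 8*(-10 + 7)**4)) = sqrt(398603 + (2 - ((-3)**2)**3 - 8*((-3)**2)**2)) = sqrt(398603 + (2 - 1*9**3 - 8*9**2)) = sqrt(398603 + (2 - 1*729 - 8*81)) = sqrt(398603 + (2 - 729 - 648)) = sqrt(398603 - 1375) = sqrt(397228) = 2*sqrt(99307)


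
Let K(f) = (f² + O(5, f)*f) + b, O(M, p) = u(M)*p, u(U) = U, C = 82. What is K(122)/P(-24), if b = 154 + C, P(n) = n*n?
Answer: 22385/144 ≈ 155.45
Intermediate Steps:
P(n) = n²
O(M, p) = M*p
b = 236 (b = 154 + 82 = 236)
K(f) = 236 + 6*f² (K(f) = (f² + (5*f)*f) + 236 = (f² + 5*f²) + 236 = 6*f² + 236 = 236 + 6*f²)
K(122)/P(-24) = (236 + 6*122²)/((-24)²) = (236 + 6*14884)/576 = (236 + 89304)*(1/576) = 89540*(1/576) = 22385/144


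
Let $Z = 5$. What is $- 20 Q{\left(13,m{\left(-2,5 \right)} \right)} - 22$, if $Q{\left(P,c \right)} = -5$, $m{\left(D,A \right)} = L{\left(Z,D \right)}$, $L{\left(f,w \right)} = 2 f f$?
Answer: $78$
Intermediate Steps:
$L{\left(f,w \right)} = 2 f^{2}$
$m{\left(D,A \right)} = 50$ ($m{\left(D,A \right)} = 2 \cdot 5^{2} = 2 \cdot 25 = 50$)
$- 20 Q{\left(13,m{\left(-2,5 \right)} \right)} - 22 = \left(-20\right) \left(-5\right) - 22 = 100 - 22 = 78$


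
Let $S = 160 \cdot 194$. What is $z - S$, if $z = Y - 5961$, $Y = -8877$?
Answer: $-45878$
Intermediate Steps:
$S = 31040$
$z = -14838$ ($z = -8877 - 5961 = -14838$)
$z - S = -14838 - 31040 = -45878$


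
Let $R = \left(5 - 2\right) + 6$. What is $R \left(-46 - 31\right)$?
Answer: $-693$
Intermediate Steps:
$R = 9$ ($R = 3 + 6 = 9$)
$R \left(-46 - 31\right) = 9 \left(-46 - 31\right) = 9 \left(-77\right) = -693$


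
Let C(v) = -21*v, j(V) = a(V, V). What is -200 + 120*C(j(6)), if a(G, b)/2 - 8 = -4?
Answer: -20360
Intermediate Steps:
a(G, b) = 8 (a(G, b) = 16 + 2*(-4) = 16 - 8 = 8)
j(V) = 8
-200 + 120*C(j(6)) = -200 + 120*(-21*8) = -200 + 120*(-168) = -200 - 20160 = -20360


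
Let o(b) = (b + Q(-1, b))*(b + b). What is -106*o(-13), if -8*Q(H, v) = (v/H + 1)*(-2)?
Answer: -26182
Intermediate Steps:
Q(H, v) = ¼ + v/(4*H) (Q(H, v) = -(v/H + 1)*(-2)/8 = -(1 + v/H)*(-2)/8 = -(-2 - 2*v/H)/8 = ¼ + v/(4*H))
o(b) = 2*b*(¼ + 3*b/4) (o(b) = (b + (¼)*(-1 + b)/(-1))*(b + b) = (b + (¼)*(-1)*(-1 + b))*(2*b) = (b + (¼ - b/4))*(2*b) = (¼ + 3*b/4)*(2*b) = 2*b*(¼ + 3*b/4))
-106*o(-13) = -53*(-13)*(1 + 3*(-13)) = -53*(-13)*(1 - 39) = -53*(-13)*(-38) = -106*247 = -26182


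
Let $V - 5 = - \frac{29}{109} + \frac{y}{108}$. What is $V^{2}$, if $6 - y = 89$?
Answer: $\frac{2179115761}{138579984} \approx 15.725$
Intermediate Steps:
$y = -83$ ($y = 6 - 89 = -83$)
$V = \frac{46681}{11772}$ ($V = 5 - \left(\frac{29}{109} + \frac{83}{108}\right) = 5 - \frac{12179}{11772} = \frac{46681}{11772} \approx 3.9654$)
$V^{2} = \left(\frac{46681}{11772}\right)^{2} = \frac{2179115761}{138579984}$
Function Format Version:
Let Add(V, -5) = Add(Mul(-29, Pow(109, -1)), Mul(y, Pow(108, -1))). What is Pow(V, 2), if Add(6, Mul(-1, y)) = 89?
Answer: Rational(2179115761, 138579984) ≈ 15.725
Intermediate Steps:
y = -83 (y = Add(6, Mul(-1, 89)) = Add(6, -89) = -83)
V = Rational(46681, 11772) (V = Add(5, Add(Mul(-29, Pow(109, -1)), Mul(-83, Pow(108, -1)))) = Add(5, Add(Mul(-29, Rational(1, 109)), Mul(-83, Rational(1, 108)))) = Add(5, Add(Rational(-29, 109), Rational(-83, 108))) = Add(5, Rational(-12179, 11772)) = Rational(46681, 11772) ≈ 3.9654)
Pow(V, 2) = Pow(Rational(46681, 11772), 2) = Rational(2179115761, 138579984)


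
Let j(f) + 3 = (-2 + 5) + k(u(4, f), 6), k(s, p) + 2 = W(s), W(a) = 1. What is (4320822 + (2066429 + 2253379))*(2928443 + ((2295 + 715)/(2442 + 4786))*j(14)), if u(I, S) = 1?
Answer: 45723585035361555/1807 ≈ 2.5304e+13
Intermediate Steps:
k(s, p) = -1 (k(s, p) = -2 + 1 = -1)
j(f) = -1 (j(f) = -3 + ((-2 + 5) - 1) = -3 + (3 - 1) = -3 + 2 = -1)
(4320822 + (2066429 + 2253379))*(2928443 + ((2295 + 715)/(2442 + 4786))*j(14)) = (4320822 + (2066429 + 2253379))*(2928443 + ((2295 + 715)/(2442 + 4786))*(-1)) = (4320822 + 4319808)*(2928443 + (3010/7228)*(-1)) = 8640630*(2928443 + (3010*(1/7228))*(-1)) = 8640630*(2928443 + (1505/3614)*(-1)) = 8640630*(2928443 - 1505/3614) = 8640630*(10583391497/3614) = 45723585035361555/1807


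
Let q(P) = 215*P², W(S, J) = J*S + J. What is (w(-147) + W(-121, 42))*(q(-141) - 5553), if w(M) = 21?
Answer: -21425418378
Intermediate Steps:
W(S, J) = J + J*S
(w(-147) + W(-121, 42))*(q(-141) - 5553) = (21 + 42*(1 - 121))*(215*(-141)² - 5553) = (21 + 42*(-120))*(215*19881 - 5553) = (21 - 5040)*(4274415 - 5553) = -5019*4268862 = -21425418378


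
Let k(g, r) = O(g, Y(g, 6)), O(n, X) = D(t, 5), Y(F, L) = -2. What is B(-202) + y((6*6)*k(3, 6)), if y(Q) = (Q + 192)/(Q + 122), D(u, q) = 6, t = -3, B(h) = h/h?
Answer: 373/169 ≈ 2.2071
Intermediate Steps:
B(h) = 1
O(n, X) = 6
k(g, r) = 6
y(Q) = (192 + Q)/(122 + Q)
B(-202) + y((6*6)*k(3, 6)) = 1 + (192 + (6*6)*6)/(122 + (6*6)*6) = 1 + (192 + 36*6)/(122 + 36*6) = 1 + (192 + 216)/(122 + 216) = 1 + 408/338 = 1 + (1/338)*408 = 1 + 204/169 = 373/169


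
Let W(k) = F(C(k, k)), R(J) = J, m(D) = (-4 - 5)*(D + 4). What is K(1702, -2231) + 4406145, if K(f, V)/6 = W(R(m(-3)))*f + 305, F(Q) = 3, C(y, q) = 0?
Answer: 4438611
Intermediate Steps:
m(D) = -36 - 9*D (m(D) = -9*(4 + D) = -36 - 9*D)
W(k) = 3
K(f, V) = 1830 + 18*f (K(f, V) = 6*(3*f + 305) = 6*(305 + 3*f) = 1830 + 18*f)
K(1702, -2231) + 4406145 = (1830 + 18*1702) + 4406145 = (1830 + 30636) + 4406145 = 32466 + 4406145 = 4438611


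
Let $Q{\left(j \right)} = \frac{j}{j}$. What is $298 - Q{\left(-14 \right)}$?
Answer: $297$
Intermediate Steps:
$Q{\left(j \right)} = 1$
$298 - Q{\left(-14 \right)} = 298 - 1 = 297$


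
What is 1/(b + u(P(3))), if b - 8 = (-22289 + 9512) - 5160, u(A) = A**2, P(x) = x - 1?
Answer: -1/17925 ≈ -5.5788e-5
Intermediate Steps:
P(x) = -1 + x
b = -17929 (b = 8 + ((-22289 + 9512) - 5160) = 8 + (-12777 - 5160) = 8 - 17937 = -17929)
1/(b + u(P(3))) = 1/(-17929 + (-1 + 3)**2) = 1/(-17929 + 2**2) = 1/(-17929 + 4) = 1/(-17925) = -1/17925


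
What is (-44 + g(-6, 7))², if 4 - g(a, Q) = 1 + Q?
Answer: 2304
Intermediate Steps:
g(a, Q) = 3 - Q (g(a, Q) = 4 - (1 + Q) = 4 + (-1 - Q) = 3 - Q)
(-44 + g(-6, 7))² = (-44 + (3 - 1*7))² = (-44 + (3 - 7))² = (-44 - 4)² = (-48)² = 2304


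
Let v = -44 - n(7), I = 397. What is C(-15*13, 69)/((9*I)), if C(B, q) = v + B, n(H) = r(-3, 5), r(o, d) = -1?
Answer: -238/3573 ≈ -0.066611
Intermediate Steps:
n(H) = -1
v = -43 (v = -44 - 1*(-1) = -44 + 1 = -43)
C(B, q) = -43 + B
C(-15*13, 69)/((9*I)) = (-43 - 15*13)/((9*397)) = (-43 - 195)/3573 = -238*1/3573 = -238/3573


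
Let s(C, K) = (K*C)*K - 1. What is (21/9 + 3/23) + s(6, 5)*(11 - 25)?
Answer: -143764/69 ≈ -2083.5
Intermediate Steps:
s(C, K) = -1 + C*K² (s(C, K) = (C*K)*K - 1 = C*K² - 1 = -1 + C*K²)
(21/9 + 3/23) + s(6, 5)*(11 - 25) = (21/9 + 3/23) + (-1 + 6*5²)*(11 - 25) = (21*(⅑) + 3*(1/23)) + (-1 + 6*25)*(-14) = (7/3 + 3/23) + (-1 + 150)*(-14) = 170/69 + 149*(-14) = 170/69 - 2086 = -143764/69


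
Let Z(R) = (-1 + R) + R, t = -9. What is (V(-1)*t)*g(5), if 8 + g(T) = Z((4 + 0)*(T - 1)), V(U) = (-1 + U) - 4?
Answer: 1242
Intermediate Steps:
V(U) = -5 + U
Z(R) = -1 + 2*R
g(T) = -17 + 8*T (g(T) = -8 + (-1 + 2*((4 + 0)*(T - 1))) = -8 + (-1 + 2*(4*(-1 + T))) = -8 + (-1 + 2*(-4 + 4*T)) = -8 + (-1 + (-8 + 8*T)) = -8 + (-9 + 8*T) = -17 + 8*T)
(V(-1)*t)*g(5) = ((-5 - 1)*(-9))*(-17 + 8*5) = (-6*(-9))*(-17 + 40) = 54*23 = 1242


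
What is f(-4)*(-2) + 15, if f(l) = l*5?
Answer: 55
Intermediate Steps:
f(l) = 5*l
f(-4)*(-2) + 15 = (5*(-4))*(-2) + 15 = -20*(-2) + 15 = 40 + 15 = 55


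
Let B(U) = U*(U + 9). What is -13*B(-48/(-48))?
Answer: -130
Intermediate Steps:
B(U) = U*(9 + U)
-13*B(-48/(-48)) = -13*(-48/(-48))*(9 - 48/(-48)) = -13*(-48*(-1/48))*(9 - 48*(-1/48)) = -13*(9 + 1) = -13*10 = -130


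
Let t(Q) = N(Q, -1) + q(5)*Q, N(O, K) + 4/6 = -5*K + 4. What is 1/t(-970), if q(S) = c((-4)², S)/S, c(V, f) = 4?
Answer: -3/2303 ≈ -0.0013026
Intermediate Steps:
N(O, K) = 10/3 - 5*K (N(O, K) = -⅔ + (-5*K + 4) = -⅔ + (4 - 5*K) = 10/3 - 5*K)
q(S) = 4/S
t(Q) = 25/3 + 4*Q/5 (t(Q) = (10/3 - 5*(-1)) + (4/5)*Q = (10/3 + 5) + (4*(⅕))*Q = 25/3 + 4*Q/5)
1/t(-970) = 1/(25/3 + (⅘)*(-970)) = 1/(25/3 - 776) = 1/(-2303/3) = -3/2303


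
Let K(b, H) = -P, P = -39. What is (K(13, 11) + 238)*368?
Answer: 101936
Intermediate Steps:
K(b, H) = 39 (K(b, H) = -1*(-39) = 39)
(K(13, 11) + 238)*368 = (39 + 238)*368 = 277*368 = 101936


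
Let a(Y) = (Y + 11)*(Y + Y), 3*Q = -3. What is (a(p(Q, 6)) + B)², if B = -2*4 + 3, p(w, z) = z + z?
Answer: 299209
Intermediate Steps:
Q = -1 (Q = (⅓)*(-3) = -1)
p(w, z) = 2*z
a(Y) = 2*Y*(11 + Y) (a(Y) = (11 + Y)*(2*Y) = 2*Y*(11 + Y))
B = -5 (B = -8 + 3 = -5)
(a(p(Q, 6)) + B)² = (2*(2*6)*(11 + 2*6) - 5)² = (2*12*(11 + 12) - 5)² = (2*12*23 - 5)² = (552 - 5)² = 547² = 299209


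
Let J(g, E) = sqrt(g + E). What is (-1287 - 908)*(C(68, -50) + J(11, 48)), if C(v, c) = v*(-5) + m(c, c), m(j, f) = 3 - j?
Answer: 629965 - 2195*sqrt(59) ≈ 6.1311e+5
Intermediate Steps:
J(g, E) = sqrt(E + g)
C(v, c) = 3 - c - 5*v (C(v, c) = v*(-5) + (3 - c) = -5*v + (3 - c) = 3 - c - 5*v)
(-1287 - 908)*(C(68, -50) + J(11, 48)) = (-1287 - 908)*((3 - 1*(-50) - 5*68) + sqrt(48 + 11)) = -2195*((3 + 50 - 340) + sqrt(59)) = -2195*(-287 + sqrt(59)) = 629965 - 2195*sqrt(59)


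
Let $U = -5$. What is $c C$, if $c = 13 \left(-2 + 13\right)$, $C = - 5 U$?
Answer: $3575$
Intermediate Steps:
$C = 25$ ($C = \left(-5\right) \left(-5\right) = 25$)
$c = 143$ ($c = 13 \cdot 11 = 143$)
$c C = 143 \cdot 25 = 3575$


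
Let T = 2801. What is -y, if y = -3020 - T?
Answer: 5821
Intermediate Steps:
y = -5821 (y = -3020 - 1*2801 = -3020 - 2801 = -5821)
-y = -1*(-5821) = 5821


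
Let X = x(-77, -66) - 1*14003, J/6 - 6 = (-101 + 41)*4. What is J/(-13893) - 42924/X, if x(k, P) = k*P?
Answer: 18450552/3755741 ≈ 4.9126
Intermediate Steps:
x(k, P) = P*k
J = -1404 (J = 36 + 6*((-101 + 41)*4) = 36 + 6*(-60*4) = 36 + 6*(-240) = 36 - 1440 = -1404)
X = -8921 (X = -66*(-77) - 1*14003 = 5082 - 14003 = -8921)
J/(-13893) - 42924/X = -1404/(-13893) - 42924/(-8921) = -1404*(-1/13893) - 42924*(-1/8921) = 468/4631 + 42924/8921 = 18450552/3755741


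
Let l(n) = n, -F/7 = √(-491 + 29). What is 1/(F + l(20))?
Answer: 10/11519 + 7*I*√462/23038 ≈ 0.00086813 + 0.0065309*I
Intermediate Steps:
F = -7*I*√462 (F = -7*√(-491 + 29) = -7*I*√462 ≈ -150.46*I)
1/(F + l(20)) = 1/(-7*I*√462 + 20) = 1/(20 - 7*I*√462)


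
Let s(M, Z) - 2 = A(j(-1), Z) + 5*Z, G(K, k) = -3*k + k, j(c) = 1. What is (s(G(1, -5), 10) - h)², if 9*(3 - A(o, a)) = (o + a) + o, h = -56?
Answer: 108241/9 ≈ 12027.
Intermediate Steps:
G(K, k) = -2*k
A(o, a) = 3 - 2*o/9 - a/9 (A(o, a) = 3 - ((o + a) + o)/9 = 3 - ((a + o) + o)/9 = 3 - (a + 2*o)/9 = 3 + (-2*o/9 - a/9) = 3 - 2*o/9 - a/9)
s(M, Z) = 43/9 + 44*Z/9 (s(M, Z) = 2 + ((3 - 2/9*1 - Z/9) + 5*Z) = 2 + ((3 - 2/9 - Z/9) + 5*Z) = 2 + ((25/9 - Z/9) + 5*Z) = 2 + (25/9 + 44*Z/9) = 43/9 + 44*Z/9)
(s(G(1, -5), 10) - h)² = ((43/9 + (44/9)*10) - 1*(-56))² = ((43/9 + 440/9) + 56)² = (161/3 + 56)² = (329/3)² = 108241/9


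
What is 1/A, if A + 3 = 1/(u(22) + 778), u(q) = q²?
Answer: -1262/3785 ≈ -0.33342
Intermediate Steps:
A = -3785/1262 (A = -3 + 1/(22² + 778) = -3 + 1/(484 + 778) = -3 + 1/1262 = -3785/1262 ≈ -2.9992)
1/A = 1/(-3785/1262) = -1262/3785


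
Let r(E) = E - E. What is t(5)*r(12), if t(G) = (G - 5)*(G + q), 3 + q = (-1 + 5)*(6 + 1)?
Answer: 0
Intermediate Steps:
r(E) = 0
q = 25 (q = -3 + (-1 + 5)*(6 + 1) = -3 + 4*7 = -3 + 28 = 25)
t(G) = (-5 + G)*(25 + G) (t(G) = (G - 5)*(G + 25) = (-5 + G)*(25 + G))
t(5)*r(12) = (-125 + 5² + 20*5)*0 = (-125 + 25 + 100)*0 = 0*0 = 0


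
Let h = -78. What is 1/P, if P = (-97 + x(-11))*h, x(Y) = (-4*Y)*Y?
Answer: 1/45318 ≈ 2.2066e-5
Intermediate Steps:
x(Y) = -4*Y²
P = 45318 (P = (-97 - 4*(-11)²)*(-78) = (-97 - 4*121)*(-78) = (-97 - 484)*(-78) = -581*(-78) = 45318)
1/P = 1/45318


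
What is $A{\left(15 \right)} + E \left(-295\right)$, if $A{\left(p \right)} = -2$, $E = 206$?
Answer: $-60772$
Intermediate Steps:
$A{\left(15 \right)} + E \left(-295\right) = -2 + 206 \left(-295\right) = -2 - 60770 = -60772$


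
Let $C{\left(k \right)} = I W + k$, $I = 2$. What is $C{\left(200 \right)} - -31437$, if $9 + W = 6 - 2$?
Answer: $31627$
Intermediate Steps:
$W = -5$ ($W = -9 + \left(6 - 2\right) = -9 + 4 = -5$)
$C{\left(k \right)} = -10 + k$ ($C{\left(k \right)} = 2 \left(-5\right) + k = -10 + k$)
$C{\left(200 \right)} - -31437 = \left(-10 + 200\right) - -31437 = 190 + 31437 = 31627$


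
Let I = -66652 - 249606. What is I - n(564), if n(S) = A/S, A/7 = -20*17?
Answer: -44591783/141 ≈ -3.1625e+5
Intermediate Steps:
I = -316258
A = -2380 (A = 7*(-20*17) = 7*(-340) = -2380)
n(S) = -2380/S
I - n(564) = -316258 - (-2380)/564 = -316258 - 1*(-595/141) = -316258 + 595/141 = -44591783/141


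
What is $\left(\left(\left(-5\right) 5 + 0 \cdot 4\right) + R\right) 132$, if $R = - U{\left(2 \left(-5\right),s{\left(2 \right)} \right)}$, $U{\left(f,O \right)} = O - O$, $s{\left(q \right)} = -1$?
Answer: $-3300$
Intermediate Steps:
$U{\left(f,O \right)} = 0$
$R = 0$ ($R = \left(-1\right) 0 = 0$)
$\left(\left(\left(-5\right) 5 + 0 \cdot 4\right) + R\right) 132 = \left(\left(\left(-5\right) 5 + 0 \cdot 4\right) + 0\right) 132 = \left(\left(-25 + 0\right) + 0\right) 132 = \left(-25 + 0\right) 132 = \left(-25\right) 132 = -3300$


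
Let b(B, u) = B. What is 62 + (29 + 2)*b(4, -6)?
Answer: 186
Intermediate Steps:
62 + (29 + 2)*b(4, -6) = 62 + (29 + 2)*4 = 62 + 31*4 = 62 + 124 = 186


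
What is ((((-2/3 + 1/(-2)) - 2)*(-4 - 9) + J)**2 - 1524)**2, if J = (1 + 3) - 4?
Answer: 37761025/1296 ≈ 29137.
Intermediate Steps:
J = 0 (J = 4 - 4 = 0)
((((-2/3 + 1/(-2)) - 2)*(-4 - 9) + J)**2 - 1524)**2 = ((((-2/3 + 1/(-2)) - 2)*(-4 - 9) + 0)**2 - 1524)**2 = ((((-2*1/3 + 1*(-1/2)) - 2)*(-13) + 0)**2 - 1524)**2 = ((((-2/3 - 1/2) - 2)*(-13) + 0)**2 - 1524)**2 = (((-7/6 - 2)*(-13) + 0)**2 - 1524)**2 = ((-19/6*(-13) + 0)**2 - 1524)**2 = ((247/6 + 0)**2 - 1524)**2 = ((247/6)**2 - 1524)**2 = (61009/36 - 1524)**2 = (6145/36)**2 = 37761025/1296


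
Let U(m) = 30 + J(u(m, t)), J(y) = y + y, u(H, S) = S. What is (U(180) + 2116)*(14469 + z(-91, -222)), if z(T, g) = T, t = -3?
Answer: 30768920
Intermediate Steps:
J(y) = 2*y
U(m) = 24 (U(m) = 30 + 2*(-3) = 30 - 6 = 24)
(U(180) + 2116)*(14469 + z(-91, -222)) = (24 + 2116)*(14469 - 91) = 2140*14378 = 30768920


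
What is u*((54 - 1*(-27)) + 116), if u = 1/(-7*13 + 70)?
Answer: -197/21 ≈ -9.3810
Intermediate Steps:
u = -1/21 (u = 1/(-91 + 70) = 1/(-21) = -1/21 ≈ -0.047619)
u*((54 - 1*(-27)) + 116) = -((54 - 1*(-27)) + 116)/21 = -((54 + 27) + 116)/21 = -(81 + 116)/21 = -1/21*197 = -197/21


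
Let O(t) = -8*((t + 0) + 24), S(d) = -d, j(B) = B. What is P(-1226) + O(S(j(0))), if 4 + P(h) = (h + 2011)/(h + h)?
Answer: -481377/2452 ≈ -196.32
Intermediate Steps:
P(h) = -4 + (2011 + h)/(2*h) (P(h) = -4 + (h + 2011)/(h + h) = -4 + (2011 + h)/((2*h)) = -4 + (2011 + h)*(1/(2*h)) = -4 + (2011 + h)/(2*h))
O(t) = -192 - 8*t (O(t) = -8*(t + 24) = -8*(24 + t) = -192 - 8*t)
P(-1226) + O(S(j(0))) = (½)*(2011 - 7*(-1226))/(-1226) + (-192 - (-8)*0) = (½)*(-1/1226)*(2011 + 8582) + (-192 - 8*0) = (½)*(-1/1226)*10593 + (-192 + 0) = -10593/2452 - 192 = -481377/2452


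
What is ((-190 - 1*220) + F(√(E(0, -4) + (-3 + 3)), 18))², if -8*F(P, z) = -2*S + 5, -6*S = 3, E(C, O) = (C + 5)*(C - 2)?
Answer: 2699449/16 ≈ 1.6872e+5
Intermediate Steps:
E(C, O) = (-2 + C)*(5 + C) (E(C, O) = (5 + C)*(-2 + C) = (-2 + C)*(5 + C))
S = -½ (S = -⅙*3 = -½ ≈ -0.50000)
F(P, z) = -¾ (F(P, z) = -(-2*(-½) + 5)/8 = -(1 + 5)/8 = -⅛*6 = -¾)
((-190 - 1*220) + F(√(E(0, -4) + (-3 + 3)), 18))² = ((-190 - 1*220) - ¾)² = ((-190 - 220) - ¾)² = (-410 - ¾)² = (-1643/4)² = 2699449/16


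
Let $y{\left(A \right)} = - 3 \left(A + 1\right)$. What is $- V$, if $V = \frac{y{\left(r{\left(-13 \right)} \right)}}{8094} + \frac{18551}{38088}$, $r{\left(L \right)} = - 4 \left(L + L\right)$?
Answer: $- \frac{23025679}{51380712} \approx -0.44814$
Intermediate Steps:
$r{\left(L \right)} = - 8 L$ ($r{\left(L \right)} = - 4 \cdot 2 L = - 8 L$)
$y{\left(A \right)} = -3 - 3 A$ ($y{\left(A \right)} = - 3 \left(1 + A\right) = -3 - 3 A$)
$V = \frac{23025679}{51380712}$ ($V = \frac{-3 - 3 \left(\left(-8\right) \left(-13\right)\right)}{8094} + \frac{18551}{38088} = \left(-3 - 312\right) \frac{1}{8094} + 18551 \cdot \frac{1}{38088} = \left(-3 - 312\right) \frac{1}{8094} + \frac{18551}{38088} = \left(-315\right) \frac{1}{8094} + \frac{18551}{38088} = - \frac{105}{2698} + \frac{18551}{38088} = \frac{23025679}{51380712} \approx 0.44814$)
$- V = \left(-1\right) \frac{23025679}{51380712} = - \frac{23025679}{51380712}$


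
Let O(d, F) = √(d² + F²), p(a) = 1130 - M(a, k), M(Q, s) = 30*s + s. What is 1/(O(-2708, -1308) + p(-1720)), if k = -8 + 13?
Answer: -975/8093503 + 4*√565258/8093503 ≈ 0.00025111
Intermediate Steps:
k = 5
M(Q, s) = 31*s
p(a) = 975 (p(a) = 1130 - 31*5 = 1130 - 1*155 = 1130 - 155 = 975)
O(d, F) = √(F² + d²)
1/(O(-2708, -1308) + p(-1720)) = 1/(√((-1308)² + (-2708)²) + 975) = 1/(√(1710864 + 7333264) + 975) = 1/(√9044128 + 975) = 1/(4*√565258 + 975) = 1/(975 + 4*√565258)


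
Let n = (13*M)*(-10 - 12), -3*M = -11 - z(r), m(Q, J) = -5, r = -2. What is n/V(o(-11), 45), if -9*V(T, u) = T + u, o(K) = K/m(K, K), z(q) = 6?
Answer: 36465/118 ≈ 309.03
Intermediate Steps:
o(K) = -K/5 (o(K) = K/(-5) = K*(-1/5) = -K/5)
M = 17/3 (M = -(-11 - 1*6)/3 = -(-11 - 6)/3 = -1/3*(-17) = 17/3 ≈ 5.6667)
n = -4862/3 (n = (13*(17/3))*(-10 - 12) = (221/3)*(-22) = -4862/3 ≈ -1620.7)
V(T, u) = -T/9 - u/9 (V(T, u) = -(T + u)/9 = -T/9 - u/9)
n/V(o(-11), 45) = -4862/(3*(-(-1)*(-11)/45 - 1/9*45)) = -4862/(3*(-1/9*11/5 - 5)) = -4862/(3*(-11/45 - 5)) = -4862/(3*(-236/45)) = -4862/3*(-45/236) = 36465/118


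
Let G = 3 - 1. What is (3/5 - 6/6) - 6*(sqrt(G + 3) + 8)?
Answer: -242/5 - 6*sqrt(5) ≈ -61.816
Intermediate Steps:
G = 2
(3/5 - 6/6) - 6*(sqrt(G + 3) + 8) = (3/5 - 6/6) - 6*(sqrt(2 + 3) + 8) = (3*(1/5) - 6*1/6) - 6*(sqrt(5) + 8) = (3/5 - 1) - 6*(8 + sqrt(5)) = -2/5 + (-48 - 6*sqrt(5)) = -242/5 - 6*sqrt(5)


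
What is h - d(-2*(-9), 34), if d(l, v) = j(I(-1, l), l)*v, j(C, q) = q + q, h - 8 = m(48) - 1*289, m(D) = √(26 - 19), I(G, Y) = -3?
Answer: -1505 + √7 ≈ -1502.4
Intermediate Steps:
m(D) = √7
h = -281 + √7 (h = 8 + (√7 - 1*289) = 8 + (√7 - 289) = 8 + (-289 + √7) = -281 + √7 ≈ -278.35)
j(C, q) = 2*q
d(l, v) = 2*l*v (d(l, v) = (2*l)*v = 2*l*v)
h - d(-2*(-9), 34) = (-281 + √7) - 2*(-2*(-9))*34 = (-281 + √7) - 2*18*34 = (-281 + √7) - 1*1224 = (-281 + √7) - 1224 = -1505 + √7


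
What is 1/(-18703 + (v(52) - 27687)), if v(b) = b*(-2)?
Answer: -1/46494 ≈ -2.1508e-5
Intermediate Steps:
v(b) = -2*b
1/(-18703 + (v(52) - 27687)) = 1/(-18703 + (-2*52 - 27687)) = 1/(-18703 + (-104 - 27687)) = 1/(-18703 - 27791) = 1/(-46494) = -1/46494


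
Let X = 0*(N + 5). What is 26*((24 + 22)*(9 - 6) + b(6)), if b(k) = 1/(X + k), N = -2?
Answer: 10777/3 ≈ 3592.3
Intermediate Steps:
X = 0 (X = 0*(-2 + 5) = 0*3 = 0)
b(k) = 1/k (b(k) = 1/(0 + k) = 1/k)
26*((24 + 22)*(9 - 6) + b(6)) = 26*((24 + 22)*(9 - 6) + 1/6) = 26*(46*3 + 1/6) = 26*(138 + 1/6) = 26*(829/6) = 10777/3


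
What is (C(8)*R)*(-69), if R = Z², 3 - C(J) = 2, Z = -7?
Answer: -3381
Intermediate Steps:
C(J) = 1 (C(J) = 3 - 1*2 = 3 - 2 = 1)
R = 49 (R = (-7)² = 49)
(C(8)*R)*(-69) = (1*49)*(-69) = 49*(-69) = -3381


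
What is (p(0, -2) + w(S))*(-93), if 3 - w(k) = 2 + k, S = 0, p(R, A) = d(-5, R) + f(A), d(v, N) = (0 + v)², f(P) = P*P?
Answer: -2790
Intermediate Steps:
f(P) = P²
d(v, N) = v²
p(R, A) = 25 + A² (p(R, A) = (-5)² + A² = 25 + A²)
w(k) = 1 - k (w(k) = 3 - (2 + k) = 3 + (-2 - k) = 1 - k)
(p(0, -2) + w(S))*(-93) = ((25 + (-2)²) + (1 - 1*0))*(-93) = ((25 + 4) + (1 + 0))*(-93) = (29 + 1)*(-93) = 30*(-93) = -2790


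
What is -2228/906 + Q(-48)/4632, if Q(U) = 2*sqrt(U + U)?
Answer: -1114/453 + I*sqrt(6)/579 ≈ -2.4592 + 0.0042306*I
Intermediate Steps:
Q(U) = 2*sqrt(2)*sqrt(U) (Q(U) = 2*sqrt(2*U) = 2*(sqrt(2)*sqrt(U)) = 2*sqrt(2)*sqrt(U))
-2228/906 + Q(-48)/4632 = -2228/906 + (2*sqrt(2)*sqrt(-48))/4632 = -2228*1/906 + (2*sqrt(2)*(4*I*sqrt(3)))*(1/4632) = -1114/453 + (8*I*sqrt(6))*(1/4632) = -1114/453 + I*sqrt(6)/579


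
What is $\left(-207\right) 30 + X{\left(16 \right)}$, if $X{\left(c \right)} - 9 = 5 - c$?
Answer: $-6212$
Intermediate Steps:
$X{\left(c \right)} = 14 - c$ ($X{\left(c \right)} = 9 - \left(-5 + c\right) = 14 - c$)
$\left(-207\right) 30 + X{\left(16 \right)} = \left(-207\right) 30 + \left(14 - 16\right) = -6210 + \left(14 - 16\right) = -6210 - 2 = -6212$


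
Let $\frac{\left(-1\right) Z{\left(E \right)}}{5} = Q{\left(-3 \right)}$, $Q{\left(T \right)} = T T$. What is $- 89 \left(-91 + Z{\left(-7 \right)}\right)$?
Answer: $12104$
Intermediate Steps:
$Q{\left(T \right)} = T^{2}$
$Z{\left(E \right)} = -45$ ($Z{\left(E \right)} = - 5 \left(-3\right)^{2} = \left(-5\right) 9 = -45$)
$- 89 \left(-91 + Z{\left(-7 \right)}\right) = - 89 \left(-91 - 45\right) = \left(-89\right) \left(-136\right) = 12104$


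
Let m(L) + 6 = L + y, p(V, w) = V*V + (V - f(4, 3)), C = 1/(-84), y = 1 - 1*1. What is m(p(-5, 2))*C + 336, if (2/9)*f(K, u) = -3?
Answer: 56393/168 ≈ 335.67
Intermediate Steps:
f(K, u) = -27/2 (f(K, u) = (9/2)*(-3) = -27/2)
y = 0 (y = 1 - 1 = 0)
C = -1/84 ≈ -0.011905
p(V, w) = 27/2 + V + V**2 (p(V, w) = V*V + (V - 1*(-27/2)) = V**2 + (V + 27/2) = V**2 + (27/2 + V) = 27/2 + V + V**2)
m(L) = -6 + L (m(L) = -6 + (L + 0) = -6 + L)
m(p(-5, 2))*C + 336 = (-6 + (27/2 - 5 + (-5)**2))*(-1/84) + 336 = (-6 + (27/2 - 5 + 25))*(-1/84) + 336 = (-6 + 67/2)*(-1/84) + 336 = (55/2)*(-1/84) + 336 = -55/168 + 336 = 56393/168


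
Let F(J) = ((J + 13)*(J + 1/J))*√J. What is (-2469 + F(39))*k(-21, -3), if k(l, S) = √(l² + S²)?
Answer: -37035*√2 + 30440*√78 ≈ 2.1646e+5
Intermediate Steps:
F(J) = √J*(13 + J)*(J + 1/J) (F(J) = ((13 + J)*(J + 1/J))*√J = √J*(13 + J)*(J + 1/J))
k(l, S) = √(S² + l²)
(-2469 + F(39))*k(-21, -3) = (-2469 + (13 + 39*(1 + 39² + 13*39))/√39)*√((-3)² + (-21)²) = (-2469 + (√39/39)*(13 + 39*(1 + 1521 + 507)))*√(9 + 441) = (-2469 + (√39/39)*(13 + 39*2029))*√450 = (-2469 + (√39/39)*(13 + 79131))*(15*√2) = (-2469 + (√39/39)*79144)*(15*√2) = (-2469 + 6088*√39/3)*(15*√2) = 15*√2*(-2469 + 6088*√39/3)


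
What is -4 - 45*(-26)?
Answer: 1166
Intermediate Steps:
-4 - 45*(-26) = -4 + 1170 = 1166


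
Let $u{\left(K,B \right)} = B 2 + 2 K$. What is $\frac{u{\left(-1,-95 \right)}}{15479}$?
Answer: $- \frac{192}{15479} \approx -0.012404$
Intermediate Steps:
$u{\left(K,B \right)} = 2 B + 2 K$
$\frac{u{\left(-1,-95 \right)}}{15479} = \frac{2 \left(-95\right) + 2 \left(-1\right)}{15479} = \left(-190 - 2\right) \frac{1}{15479} = \left(-192\right) \frac{1}{15479} = - \frac{192}{15479}$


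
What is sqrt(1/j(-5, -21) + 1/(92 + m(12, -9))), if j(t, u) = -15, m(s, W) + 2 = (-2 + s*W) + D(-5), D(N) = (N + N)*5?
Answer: I*sqrt(3570)/210 ≈ 0.28452*I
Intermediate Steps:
D(N) = 10*N (D(N) = (2*N)*5 = 10*N)
m(s, W) = -54 + W*s (m(s, W) = -2 + ((-2 + s*W) + 10*(-5)) = -2 + ((-2 + W*s) - 50) = -2 + (-52 + W*s) = -54 + W*s)
sqrt(1/j(-5, -21) + 1/(92 + m(12, -9))) = sqrt(1/(-15) + 1/(92 + (-54 - 9*12))) = sqrt(-1/15 + 1/(92 + (-54 - 108))) = sqrt(-1/15 + 1/(92 - 162)) = sqrt(-1/15 + 1/(-70)) = sqrt(-1/15 - 1/70) = sqrt(-17/210) = I*sqrt(3570)/210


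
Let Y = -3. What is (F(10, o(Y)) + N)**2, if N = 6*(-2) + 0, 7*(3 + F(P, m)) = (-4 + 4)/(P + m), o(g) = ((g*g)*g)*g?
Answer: 225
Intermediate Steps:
o(g) = g**4 (o(g) = (g**2*g)*g = g**3*g = g**4)
F(P, m) = -3 (F(P, m) = -3 + ((-4 + 4)/(P + m))/7 = -3 + (0/(P + m))/7 = -3 + (1/7)*0 = -3 + 0 = -3)
N = -12 (N = -12 + 0 = -12)
(F(10, o(Y)) + N)**2 = (-3 - 12)**2 = (-15)**2 = 225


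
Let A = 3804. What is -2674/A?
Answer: -1337/1902 ≈ -0.70294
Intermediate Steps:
-2674/A = -2674/3804 = -2674*1/3804 = -1337/1902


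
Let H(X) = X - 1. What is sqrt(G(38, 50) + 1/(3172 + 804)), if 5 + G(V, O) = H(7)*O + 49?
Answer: sqrt(1359538530)/1988 ≈ 18.547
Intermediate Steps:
H(X) = -1 + X
G(V, O) = 44 + 6*O (G(V, O) = -5 + ((-1 + 7)*O + 49) = -5 + (6*O + 49) = -5 + (49 + 6*O) = 44 + 6*O)
sqrt(G(38, 50) + 1/(3172 + 804)) = sqrt((44 + 6*50) + 1/(3172 + 804)) = sqrt((44 + 300) + 1/3976) = sqrt(344 + 1/3976) = sqrt(1367745/3976) = sqrt(1359538530)/1988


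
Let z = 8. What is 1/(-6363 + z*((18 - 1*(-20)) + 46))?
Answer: -1/5691 ≈ -0.00017572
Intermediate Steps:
1/(-6363 + z*((18 - 1*(-20)) + 46)) = 1/(-6363 + 8*((18 - 1*(-20)) + 46)) = 1/(-6363 + 8*((18 + 20) + 46)) = 1/(-6363 + 8*(38 + 46)) = 1/(-6363 + 8*84) = 1/(-6363 + 672) = 1/(-5691) = -1/5691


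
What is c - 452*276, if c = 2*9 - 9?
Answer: -124743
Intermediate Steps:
c = 9 (c = 18 - 9 = 9)
c - 452*276 = 9 - 452*276 = 9 - 124752 = -124743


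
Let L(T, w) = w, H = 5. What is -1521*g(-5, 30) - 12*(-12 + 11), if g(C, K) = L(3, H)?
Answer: -7593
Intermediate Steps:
g(C, K) = 5
-1521*g(-5, 30) - 12*(-12 + 11) = -1521*5 - 12*(-12 + 11) = -7605 - 12*(-1) = -7605 + 12 = -7593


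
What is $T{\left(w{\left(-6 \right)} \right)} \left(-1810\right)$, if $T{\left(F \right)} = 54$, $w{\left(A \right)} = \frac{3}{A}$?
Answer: $-97740$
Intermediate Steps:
$T{\left(w{\left(-6 \right)} \right)} \left(-1810\right) = 54 \left(-1810\right) = -97740$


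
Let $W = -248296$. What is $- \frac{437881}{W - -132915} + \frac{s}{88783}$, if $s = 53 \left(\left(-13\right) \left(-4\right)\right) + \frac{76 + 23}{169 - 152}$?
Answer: $\frac{666315863322}{174145812491} \approx 3.8262$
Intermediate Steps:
$s = \frac{46951}{17}$ ($s = 53 \cdot 52 + \frac{99}{17} = 2756 + 99 \cdot \frac{1}{17} = 2756 + \frac{99}{17} = \frac{46951}{17} \approx 2761.8$)
$- \frac{437881}{W - -132915} + \frac{s}{88783} = - \frac{437881}{-248296 - -132915} + \frac{46951}{17 \cdot 88783} = - \frac{437881}{-248296 + 132915} + \frac{46951}{17} \cdot \frac{1}{88783} = - \frac{437881}{-115381} + \frac{46951}{1509311} = \left(-437881\right) \left(- \frac{1}{115381}\right) + \frac{46951}{1509311} = \frac{437881}{115381} + \frac{46951}{1509311} = \frac{666315863322}{174145812491}$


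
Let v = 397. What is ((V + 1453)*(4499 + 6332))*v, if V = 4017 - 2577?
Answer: 12439630951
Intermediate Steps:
V = 1440
((V + 1453)*(4499 + 6332))*v = ((1440 + 1453)*(4499 + 6332))*397 = (2893*10831)*397 = 31334083*397 = 12439630951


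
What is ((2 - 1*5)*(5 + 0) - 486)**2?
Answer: 251001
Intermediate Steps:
((2 - 1*5)*(5 + 0) - 486)**2 = ((2 - 5)*5 - 486)**2 = (-3*5 - 486)**2 = (-15 - 486)**2 = (-501)**2 = 251001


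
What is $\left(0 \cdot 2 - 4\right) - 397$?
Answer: $-401$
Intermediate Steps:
$\left(0 \cdot 2 - 4\right) - 397 = \left(0 - 4\right) - 397 = -4 - 397 = -401$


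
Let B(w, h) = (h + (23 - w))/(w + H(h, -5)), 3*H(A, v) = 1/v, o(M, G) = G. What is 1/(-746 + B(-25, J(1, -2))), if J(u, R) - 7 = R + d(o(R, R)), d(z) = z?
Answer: -376/281261 ≈ -0.0013368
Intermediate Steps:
H(A, v) = 1/(3*v)
J(u, R) = 7 + 2*R (J(u, R) = 7 + (R + R) = 7 + 2*R)
B(w, h) = (23 + h - w)/(-1/15 + w) (B(w, h) = (h + (23 - w))/(w + (⅓)/(-5)) = (23 + h - w)/(w + (⅓)*(-⅕)) = (23 + h - w)/(w - 1/15) = (23 + h - w)/(-1/15 + w))
1/(-746 + B(-25, J(1, -2))) = 1/(-746 + 15*(23 + (7 + 2*(-2)) - 1*(-25))/(-1 + 15*(-25))) = 1/(-746 + 15*(23 + (7 - 4) + 25)/(-1 - 375)) = 1/(-746 + 15*(23 + 3 + 25)/(-376)) = 1/(-746 + 15*(-1/376)*51) = 1/(-746 - 765/376) = 1/(-281261/376) = -376/281261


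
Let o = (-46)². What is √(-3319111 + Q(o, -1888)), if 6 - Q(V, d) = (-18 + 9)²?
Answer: I*√3319186 ≈ 1821.9*I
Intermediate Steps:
o = 2116
Q(V, d) = -75 (Q(V, d) = 6 - (-18 + 9)² = 6 - 1*(-9)² = 6 - 1*81 = 6 - 81 = -75)
√(-3319111 + Q(o, -1888)) = √(-3319111 - 75) = √(-3319186) = I*√3319186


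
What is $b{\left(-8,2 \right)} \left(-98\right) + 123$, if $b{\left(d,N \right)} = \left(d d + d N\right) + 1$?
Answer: $-4679$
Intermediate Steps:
$b{\left(d,N \right)} = 1 + d^{2} + N d$ ($b{\left(d,N \right)} = \left(d^{2} + N d\right) + 1 = 1 + d^{2} + N d$)
$b{\left(-8,2 \right)} \left(-98\right) + 123 = \left(1 + \left(-8\right)^{2} + 2 \left(-8\right)\right) \left(-98\right) + 123 = \left(1 + 64 - 16\right) \left(-98\right) + 123 = 49 \left(-98\right) + 123 = -4802 + 123 = -4679$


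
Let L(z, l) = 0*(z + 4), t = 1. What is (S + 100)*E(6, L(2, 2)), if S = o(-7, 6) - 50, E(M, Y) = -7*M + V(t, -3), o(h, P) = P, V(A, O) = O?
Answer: -2520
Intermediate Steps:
L(z, l) = 0 (L(z, l) = 0*(4 + z) = 0)
E(M, Y) = -3 - 7*M (E(M, Y) = -7*M - 3 = -3 - 7*M)
S = -44 (S = 6 - 50 = -44)
(S + 100)*E(6, L(2, 2)) = (-44 + 100)*(-3 - 7*6) = 56*(-3 - 42) = 56*(-45) = -2520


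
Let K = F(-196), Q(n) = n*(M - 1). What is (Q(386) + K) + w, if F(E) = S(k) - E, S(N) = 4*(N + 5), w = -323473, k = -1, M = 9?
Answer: -320173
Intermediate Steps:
S(N) = 20 + 4*N (S(N) = 4*(5 + N) = 20 + 4*N)
Q(n) = 8*n (Q(n) = n*(9 - 1) = n*8 = 8*n)
F(E) = 16 - E (F(E) = (20 + 4*(-1)) - E = (20 - 4) - E = 16 - E)
K = 212 (K = 16 - 1*(-196) = 16 + 196 = 212)
(Q(386) + K) + w = (8*386 + 212) - 323473 = (3088 + 212) - 323473 = 3300 - 323473 = -320173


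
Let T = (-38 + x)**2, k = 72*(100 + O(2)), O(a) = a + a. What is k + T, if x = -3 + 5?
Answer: 8784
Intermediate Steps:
x = 2
O(a) = 2*a
k = 7488 (k = 72*(100 + 2*2) = 72*(100 + 4) = 72*104 = 7488)
T = 1296 (T = (-38 + 2)**2 = (-36)**2 = 1296)
k + T = 7488 + 1296 = 8784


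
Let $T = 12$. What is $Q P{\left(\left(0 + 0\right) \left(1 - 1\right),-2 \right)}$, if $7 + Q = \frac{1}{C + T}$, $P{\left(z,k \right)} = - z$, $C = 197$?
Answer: $0$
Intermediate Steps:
$Q = - \frac{1462}{209}$ ($Q = -7 + \frac{1}{197 + 12} = -7 + \frac{1}{209} = - \frac{1462}{209} \approx -6.9952$)
$Q P{\left(\left(0 + 0\right) \left(1 - 1\right),-2 \right)} = - \frac{1462 \left(- \left(0 + 0\right) \left(1 - 1\right)\right)}{209} = - \frac{1462 \left(- 0 \cdot 0\right)}{209} = - \frac{1462 \left(\left(-1\right) 0\right)}{209} = \left(- \frac{1462}{209}\right) 0 = 0$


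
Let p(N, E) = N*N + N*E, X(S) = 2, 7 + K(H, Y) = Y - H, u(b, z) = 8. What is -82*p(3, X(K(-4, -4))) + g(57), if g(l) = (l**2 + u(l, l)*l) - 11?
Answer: 2464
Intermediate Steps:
K(H, Y) = -7 + Y - H (K(H, Y) = -7 + (Y - H) = -7 + Y - H)
g(l) = -11 + l**2 + 8*l (g(l) = (l**2 + 8*l) - 11 = -11 + l**2 + 8*l)
p(N, E) = N**2 + E*N
-82*p(3, X(K(-4, -4))) + g(57) = -246*(2 + 3) + (-11 + 57**2 + 8*57) = -246*5 + (-11 + 3249 + 456) = -82*15 + 3694 = -1230 + 3694 = 2464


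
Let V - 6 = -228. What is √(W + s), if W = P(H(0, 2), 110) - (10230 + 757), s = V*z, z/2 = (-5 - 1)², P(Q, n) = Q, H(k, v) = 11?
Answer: 4*I*√1685 ≈ 164.2*I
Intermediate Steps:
V = -222 (V = 6 - 228 = -222)
z = 72 (z = 2*(-5 - 1)² = 2*(-6)² = 2*36 = 72)
s = -15984 (s = -222*72 = -15984)
W = -10976 (W = 11 - (10230 + 757) = 11 - 1*10987 = 11 - 10987 = -10976)
√(W + s) = √(-10976 - 15984) = √(-26960) = 4*I*√1685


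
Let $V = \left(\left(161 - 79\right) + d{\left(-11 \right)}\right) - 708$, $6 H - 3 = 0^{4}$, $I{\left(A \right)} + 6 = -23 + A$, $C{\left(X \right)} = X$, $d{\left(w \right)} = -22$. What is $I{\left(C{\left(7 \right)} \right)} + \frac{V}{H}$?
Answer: $-1318$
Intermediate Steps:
$I{\left(A \right)} = -29 + A$ ($I{\left(A \right)} = -6 + \left(-23 + A\right) = -29 + A$)
$H = \frac{1}{2}$ ($H = \frac{1}{2} + \frac{0^{4}}{6} = \frac{1}{2} + \frac{1}{6} \cdot 0 = \frac{1}{2} + 0 = \frac{1}{2} \approx 0.5$)
$V = -648$ ($V = \left(\left(161 - 79\right) - 22\right) - 708 = \left(82 - 22\right) - 708 = 60 - 708 = -648$)
$I{\left(C{\left(7 \right)} \right)} + \frac{V}{H} = \left(-29 + 7\right) - 648 \frac{1}{\frac{1}{2}} = -22 - 1296 = -1318$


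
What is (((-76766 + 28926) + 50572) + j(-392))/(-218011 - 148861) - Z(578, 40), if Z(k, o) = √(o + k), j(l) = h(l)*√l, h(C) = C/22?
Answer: -683/91718 - √618 + 343*I*√2/504449 ≈ -24.867 + 0.00096159*I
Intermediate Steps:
h(C) = C/22 (h(C) = C*(1/22) = C/22)
j(l) = l^(3/2)/22 (j(l) = (l/22)*√l = l^(3/2)/22)
Z(k, o) = √(k + o)
(((-76766 + 28926) + 50572) + j(-392))/(-218011 - 148861) - Z(578, 40) = (((-76766 + 28926) + 50572) + (-392)^(3/2)/22)/(-218011 - 148861) - √(578 + 40) = ((-47840 + 50572) + (-5488*I*√2)/22)/(-366872) - √618 = (2732 - 2744*I*√2/11)*(-1/366872) - √618 = (-683/91718 + 343*I*√2/504449) - √618 = -683/91718 - √618 + 343*I*√2/504449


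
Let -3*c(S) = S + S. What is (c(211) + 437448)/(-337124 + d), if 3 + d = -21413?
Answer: -655961/537810 ≈ -1.2197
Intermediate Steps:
d = -21416 (d = -3 - 21413 = -21416)
c(S) = -2*S/3 (c(S) = -(S + S)/3 = -2*S/3)
(c(211) + 437448)/(-337124 + d) = (-⅔*211 + 437448)/(-337124 - 21416) = (-422/3 + 437448)/(-358540) = (1311922/3)*(-1/358540) = -655961/537810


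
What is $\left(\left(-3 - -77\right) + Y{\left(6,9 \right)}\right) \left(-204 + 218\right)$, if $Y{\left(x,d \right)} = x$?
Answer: $1120$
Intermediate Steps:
$\left(\left(-3 - -77\right) + Y{\left(6,9 \right)}\right) \left(-204 + 218\right) = \left(\left(-3 - -77\right) + 6\right) \left(-204 + 218\right) = \left(\left(-3 + 77\right) + 6\right) 14 = \left(74 + 6\right) 14 = 80 \cdot 14 = 1120$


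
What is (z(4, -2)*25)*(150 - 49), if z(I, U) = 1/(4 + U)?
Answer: 2525/2 ≈ 1262.5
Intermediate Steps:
(z(4, -2)*25)*(150 - 49) = (25/(4 - 2))*(150 - 49) = (25/2)*101 = 2525/2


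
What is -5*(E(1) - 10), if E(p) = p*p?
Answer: 45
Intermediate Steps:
E(p) = p²
-5*(E(1) - 10) = -5*(1² - 10) = -5*(1 - 10) = -5*(-9) = 45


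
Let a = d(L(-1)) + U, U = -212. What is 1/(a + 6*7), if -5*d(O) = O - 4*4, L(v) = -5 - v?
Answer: -1/166 ≈ -0.0060241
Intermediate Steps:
d(O) = 16/5 - O/5 (d(O) = -(O - 4*4)/5 = -(O - 16)/5 = -(-16 + O)/5 = 16/5 - O/5)
a = -208 (a = (16/5 - (-5 - 1*(-1))/5) - 212 = (16/5 - (-5 + 1)/5) - 212 = (16/5 - ⅕*(-4)) - 212 = (16/5 + ⅘) - 212 = 4 - 212 = -208)
1/(a + 6*7) = 1/(-208 + 6*7) = 1/(-208 + 42) = 1/(-166) = -1/166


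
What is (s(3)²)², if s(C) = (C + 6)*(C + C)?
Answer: 8503056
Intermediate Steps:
s(C) = 2*C*(6 + C) (s(C) = (6 + C)*(2*C) = 2*C*(6 + C))
(s(3)²)² = ((2*3*(6 + 3))²)² = ((2*3*9)²)² = (54²)² = 2916² = 8503056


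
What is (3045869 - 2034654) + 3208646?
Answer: 4219861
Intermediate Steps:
(3045869 - 2034654) + 3208646 = 1011215 + 3208646 = 4219861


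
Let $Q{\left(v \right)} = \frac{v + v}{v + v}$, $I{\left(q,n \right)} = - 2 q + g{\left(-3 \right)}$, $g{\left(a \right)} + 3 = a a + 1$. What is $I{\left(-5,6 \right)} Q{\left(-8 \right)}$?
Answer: $17$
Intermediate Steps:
$g{\left(a \right)} = -2 + a^{2}$ ($g{\left(a \right)} = -3 + \left(a a + 1\right) = -3 + \left(a^{2} + 1\right) = -3 + \left(1 + a^{2}\right) = -2 + a^{2}$)
$I{\left(q,n \right)} = 7 - 2 q$ ($I{\left(q,n \right)} = - 2 q - \left(2 - \left(-3\right)^{2}\right) = - 2 q + \left(-2 + 9\right) = - 2 q + 7 = 7 - 2 q$)
$Q{\left(v \right)} = 1$ ($Q{\left(v \right)} = \frac{2 v}{2 v} = 2 v \frac{1}{2 v} = 1$)
$I{\left(-5,6 \right)} Q{\left(-8 \right)} = \left(7 - -10\right) 1 = \left(7 + 10\right) 1 = 17 \cdot 1 = 17$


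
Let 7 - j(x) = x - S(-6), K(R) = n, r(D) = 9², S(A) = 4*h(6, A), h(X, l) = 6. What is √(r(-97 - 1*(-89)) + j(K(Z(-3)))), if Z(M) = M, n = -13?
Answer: 5*√5 ≈ 11.180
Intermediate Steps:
S(A) = 24 (S(A) = 4*6 = 24)
r(D) = 81
K(R) = -13
j(x) = 31 - x (j(x) = 7 - (x - 1*24) = 7 - (x - 24) = 7 - (-24 + x) = 7 + (24 - x) = 31 - x)
√(r(-97 - 1*(-89)) + j(K(Z(-3)))) = √(81 + (31 - 1*(-13))) = √(81 + (31 + 13)) = √(81 + 44) = √125 = 5*√5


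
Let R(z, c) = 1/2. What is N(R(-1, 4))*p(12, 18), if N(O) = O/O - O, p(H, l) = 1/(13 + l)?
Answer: 1/62 ≈ 0.016129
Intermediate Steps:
R(z, c) = ½
N(O) = 1 - O
N(R(-1, 4))*p(12, 18) = (1 - 1*½)/(13 + 18) = (1 - ½)/31 = (½)*(1/31) = 1/62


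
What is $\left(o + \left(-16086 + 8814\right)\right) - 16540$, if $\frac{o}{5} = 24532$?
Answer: $98848$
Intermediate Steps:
$o = 122660$ ($o = 5 \cdot 24532 = 122660$)
$\left(o + \left(-16086 + 8814\right)\right) - 16540 = \left(122660 + \left(-16086 + 8814\right)\right) - 16540 = \left(122660 - 7272\right) - 16540 = 115388 - 16540 = 98848$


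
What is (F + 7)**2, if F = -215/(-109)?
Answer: 956484/11881 ≈ 80.505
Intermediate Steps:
F = 215/109 (F = -215*(-1/109) = 215/109 ≈ 1.9725)
(F + 7)**2 = (215/109 + 7)**2 = (978/109)**2 = 956484/11881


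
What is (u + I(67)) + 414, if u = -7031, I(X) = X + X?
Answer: -6483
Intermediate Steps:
I(X) = 2*X
(u + I(67)) + 414 = (-7031 + 2*67) + 414 = (-7031 + 134) + 414 = -6897 + 414 = -6483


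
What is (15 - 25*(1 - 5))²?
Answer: 13225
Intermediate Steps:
(15 - 25*(1 - 5))² = (15 - 25*(-4))² = (15 + 100)² = 115² = 13225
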